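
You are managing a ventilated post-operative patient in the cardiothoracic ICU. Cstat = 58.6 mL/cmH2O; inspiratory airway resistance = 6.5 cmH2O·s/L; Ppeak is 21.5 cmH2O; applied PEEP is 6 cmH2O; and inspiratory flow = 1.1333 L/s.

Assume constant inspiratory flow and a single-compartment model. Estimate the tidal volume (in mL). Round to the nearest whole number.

477

Equation of motion (constant flow): PIP = Vt/C + R·V̇ + PEEP.
Vt/C = PIP − R·V̇ − PEEP = 21.5 − 7.366 − 6 = 8.134 cmH2O.
Vt = C × 8.134 = 58.6 × 8.134 = 476.65 mL.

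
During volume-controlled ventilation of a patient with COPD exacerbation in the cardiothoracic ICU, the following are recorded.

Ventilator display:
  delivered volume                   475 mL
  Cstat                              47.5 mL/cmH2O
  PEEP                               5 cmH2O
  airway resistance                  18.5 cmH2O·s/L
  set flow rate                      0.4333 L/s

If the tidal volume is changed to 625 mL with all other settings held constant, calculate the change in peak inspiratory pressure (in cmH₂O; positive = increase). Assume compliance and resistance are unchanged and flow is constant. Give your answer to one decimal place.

3.2

PIP = Vt/C + R·V̇ + PEEP (constant-flow equation of motion).
Only the elastic term changes: ΔPIP = ΔVt / C = (625 − 475) / 47.5 = 3.158 cmH2O.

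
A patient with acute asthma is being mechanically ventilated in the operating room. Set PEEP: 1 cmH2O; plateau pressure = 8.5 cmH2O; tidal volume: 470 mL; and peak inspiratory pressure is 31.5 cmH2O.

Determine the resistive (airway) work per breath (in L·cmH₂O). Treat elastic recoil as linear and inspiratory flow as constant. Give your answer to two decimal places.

With constant inspiratory flow the resistive pressure is constant at PIP − Pplat = 31.5 − 8.5 = 23.0 cmH2O, so resistive work = 23.0 × 0.470 = 10.81 L·cmH2O.

10.81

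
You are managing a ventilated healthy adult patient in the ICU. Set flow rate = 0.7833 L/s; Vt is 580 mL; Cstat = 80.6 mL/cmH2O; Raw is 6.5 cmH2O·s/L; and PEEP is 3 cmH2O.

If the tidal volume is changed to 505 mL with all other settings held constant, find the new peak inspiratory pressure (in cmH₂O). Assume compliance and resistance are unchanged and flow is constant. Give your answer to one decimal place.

14.4

PIP = Vt/C + R·V̇ + PEEP (constant-flow equation of motion).
Only the elastic term changes: ΔPIP = ΔVt / C = (505 − 580) / 80.6 = -0.9305 cmH2O.
Original PIP = 580/80.6 + 6.5×0.7833 + 3 = 15.287 cmH2O; new PIP = 15.287 + (-0.9305) = 14.357 cmH2O.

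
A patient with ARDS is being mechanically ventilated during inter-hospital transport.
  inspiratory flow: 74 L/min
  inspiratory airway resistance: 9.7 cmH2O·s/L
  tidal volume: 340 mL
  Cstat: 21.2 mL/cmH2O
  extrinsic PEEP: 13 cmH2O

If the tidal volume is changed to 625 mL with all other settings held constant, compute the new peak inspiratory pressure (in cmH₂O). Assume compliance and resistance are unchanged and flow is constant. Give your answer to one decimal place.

Flow: 74 L/min ÷ 60 = 1.2333 L/s.
PIP = Vt/C + R·V̇ + PEEP (constant-flow equation of motion).
Only the elastic term changes: ΔPIP = ΔVt / C = (625 − 340) / 21.2 = 13.443 cmH2O.
Original PIP = 340/21.2 + 9.7×1.2333 + 13 = 41.001 cmH2O; new PIP = 41.001 + (13.443) = 54.444 cmH2O.

54.4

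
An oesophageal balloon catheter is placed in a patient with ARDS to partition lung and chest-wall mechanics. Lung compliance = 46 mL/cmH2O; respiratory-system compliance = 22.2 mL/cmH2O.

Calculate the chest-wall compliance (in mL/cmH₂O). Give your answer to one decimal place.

42.9

1/Ccw = 1/Crs − 1/CL.
1/Ccw = 1/22.2 − 1/46 = 0.02331.
Ccw = 42.9 mL/cmH2O.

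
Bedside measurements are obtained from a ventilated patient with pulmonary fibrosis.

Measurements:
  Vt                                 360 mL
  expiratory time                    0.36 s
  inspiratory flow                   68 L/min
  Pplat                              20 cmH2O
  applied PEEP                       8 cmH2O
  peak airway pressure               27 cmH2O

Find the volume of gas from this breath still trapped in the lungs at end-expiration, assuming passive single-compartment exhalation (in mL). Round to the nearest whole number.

Flow: 68 L/min ÷ 60 = 1.1333 L/s.
R = (PIP − Pplat)/V̇ = (27 − 20) / 1.1333 = 7.0/1.1333 = 6.177 cmH2O·s/L.
C = Vt/(Pplat − PEEP) = 360.0 / (20 − 8) = 360.0/12.0 = 30.0 mL/cmH2O.
τ = R × C = 6.177 × 0.03 L/cmH2O = 0.1853 s.
Fraction remaining = e^(−Te/τ) = e^(−0.36/0.1853) = 0.1433.
Trapped volume = 360.0 × 0.1433 = 51.588 mL.

52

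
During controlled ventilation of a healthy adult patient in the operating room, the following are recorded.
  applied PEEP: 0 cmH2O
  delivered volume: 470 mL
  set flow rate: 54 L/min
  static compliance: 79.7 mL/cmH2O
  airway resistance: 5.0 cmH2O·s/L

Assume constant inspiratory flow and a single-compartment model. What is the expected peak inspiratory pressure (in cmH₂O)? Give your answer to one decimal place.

Flow: 54 L/min ÷ 60 = 0.9 L/s.
Equation of motion (constant flow): PIP = Vt/C + R·V̇ + PEEP.
PIP = 470/79.7 + 5.0×0.9 + 0 = 5.897 + 4.5 + 0 = 10.397 cmH2O.

10.4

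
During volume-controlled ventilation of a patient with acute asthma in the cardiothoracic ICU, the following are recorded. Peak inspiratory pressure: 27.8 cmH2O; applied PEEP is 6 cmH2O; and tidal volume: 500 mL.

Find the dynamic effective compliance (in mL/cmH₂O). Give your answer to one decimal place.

Dynamic compliance = Vt / (PIP − PEEP) = 500 / (27.8 − 6) = 500 / 21.8 = 22.936 mL/cmH2O.

22.9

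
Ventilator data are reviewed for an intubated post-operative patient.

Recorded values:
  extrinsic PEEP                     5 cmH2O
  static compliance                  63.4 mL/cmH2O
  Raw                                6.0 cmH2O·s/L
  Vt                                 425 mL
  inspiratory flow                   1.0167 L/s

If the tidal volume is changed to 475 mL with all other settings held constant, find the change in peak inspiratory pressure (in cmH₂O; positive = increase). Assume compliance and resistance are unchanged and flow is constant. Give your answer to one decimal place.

0.8

PIP = Vt/C + R·V̇ + PEEP (constant-flow equation of motion).
Only the elastic term changes: ΔPIP = ΔVt / C = (475 − 425) / 63.4 = 0.7886 cmH2O.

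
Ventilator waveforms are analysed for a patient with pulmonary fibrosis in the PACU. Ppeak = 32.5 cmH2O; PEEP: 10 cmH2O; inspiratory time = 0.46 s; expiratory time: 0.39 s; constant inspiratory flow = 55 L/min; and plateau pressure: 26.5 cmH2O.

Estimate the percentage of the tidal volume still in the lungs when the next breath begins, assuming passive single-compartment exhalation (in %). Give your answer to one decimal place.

9.7

Flow: 55 L/min ÷ 60 = 0.9167 L/s.
Vt = flow × Ti = 0.9167 L/s × 0.46 s × 1000 mL/L = 421.68 mL.
R = (PIP − Pplat)/V̇ = (32.5 − 26.5) / 0.9167 = 6.0/0.9167 = 6.545 cmH2O·s/L.
C = Vt/(Pplat − PEEP) = 421.68 / (26.5 − 10) = 421.68/16.5 = 25.556 mL/cmH2O.
τ = R × C = 6.545 × 0.02556 L/cmH2O = 0.1673 s.
Fraction remaining at end-expiration = e^(−Te/τ) = e^(−0.39/0.1673) = 0.09718 → 9.718%.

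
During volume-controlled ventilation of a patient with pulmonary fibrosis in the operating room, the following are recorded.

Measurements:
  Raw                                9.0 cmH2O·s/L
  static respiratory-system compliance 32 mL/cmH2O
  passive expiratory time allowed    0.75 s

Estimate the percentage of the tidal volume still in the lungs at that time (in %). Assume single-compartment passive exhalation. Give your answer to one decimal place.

τ = R × C = 9.0 × 32 mL/cmH2O = 9.0 × 0.032 L/cmH2O = 0.288 s.
Passive exhalation: V(t)/V₀ = e^(−t/τ) = e^(−0.75/0.288) = 0.07396.
Fraction remaining = 0.07396 → 7.396%.

7.4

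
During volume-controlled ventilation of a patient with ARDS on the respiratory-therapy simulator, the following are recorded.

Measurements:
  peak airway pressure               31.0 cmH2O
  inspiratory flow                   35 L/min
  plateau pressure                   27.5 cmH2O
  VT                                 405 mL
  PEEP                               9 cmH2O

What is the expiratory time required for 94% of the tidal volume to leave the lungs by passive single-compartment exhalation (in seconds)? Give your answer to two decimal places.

Flow: 35 L/min ÷ 60 = 0.5833 L/s.
R = (PIP − Pplat)/V̇ = (31.0 − 27.5) / 0.5833 = 3.5/0.5833 = 6.0 cmH2O·s/L.
C = Vt/(Pplat − PEEP) = 405.0 / (27.5 − 9) = 405.0/18.5 = 21.892 mL/cmH2O.
τ = R × C = 6.0 × 0.02189 L/cmH2O = 0.1313 s.
t = −τ·ln(1 − 0.94) = −0.1313·ln(0.06) = 0.3694 s.

0.37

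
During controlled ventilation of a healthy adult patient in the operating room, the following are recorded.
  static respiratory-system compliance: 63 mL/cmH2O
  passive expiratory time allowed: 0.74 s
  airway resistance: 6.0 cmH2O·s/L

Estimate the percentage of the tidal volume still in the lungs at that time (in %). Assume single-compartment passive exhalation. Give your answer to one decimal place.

14.1

τ = R × C = 6.0 × 63 mL/cmH2O = 6.0 × 0.063 L/cmH2O = 0.378 s.
Passive exhalation: V(t)/V₀ = e^(−t/τ) = e^(−0.74/0.378) = 0.1412.
Fraction remaining = 0.1412 → 14.12%.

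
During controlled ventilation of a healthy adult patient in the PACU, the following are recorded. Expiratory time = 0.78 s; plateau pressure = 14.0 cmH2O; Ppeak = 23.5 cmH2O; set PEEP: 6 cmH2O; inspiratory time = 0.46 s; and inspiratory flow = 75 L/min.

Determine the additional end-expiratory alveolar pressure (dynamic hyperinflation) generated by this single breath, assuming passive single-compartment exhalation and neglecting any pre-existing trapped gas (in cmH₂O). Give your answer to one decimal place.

Flow: 75 L/min ÷ 60 = 1.25 L/s.
Vt = flow × Ti = 1.25 L/s × 0.46 s × 1000 mL/L = 575.0 mL.
R = (PIP − Pplat)/V̇ = (23.5 − 14.0) / 1.25 = 9.5/1.25 = 7.6 cmH2O·s/L.
C = Vt/(Pplat − PEEP) = 575.0 / (14.0 − 6) = 575.0/8.0 = 71.875 mL/cmH2O.
τ = R × C = 7.6 × 0.07188 L/cmH2O = 0.5463 s.
Fraction remaining = e^(−Te/τ) = e^(−0.78/0.5463) = 0.2398; trapped volume = 575.0 × 0.2398 = 137.89 mL.
Additional alveolar pressure from trapping ≈ V_trapped / C = 137.89 / 71.875 = 1.918 cmH2O.

1.9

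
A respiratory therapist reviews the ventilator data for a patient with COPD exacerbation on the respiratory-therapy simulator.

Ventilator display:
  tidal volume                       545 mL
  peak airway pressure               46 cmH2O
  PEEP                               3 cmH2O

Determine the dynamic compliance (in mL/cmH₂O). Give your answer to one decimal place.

12.7

Dynamic compliance = Vt / (PIP − PEEP) = 545 / (46 − 3) = 545 / 43.0 = 12.674 mL/cmH2O.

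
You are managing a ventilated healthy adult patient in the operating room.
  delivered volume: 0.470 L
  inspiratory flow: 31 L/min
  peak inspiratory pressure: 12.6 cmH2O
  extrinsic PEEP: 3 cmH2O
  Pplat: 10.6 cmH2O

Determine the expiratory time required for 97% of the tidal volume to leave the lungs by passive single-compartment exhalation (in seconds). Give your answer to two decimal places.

Flow: 31 L/min ÷ 60 = 0.5167 L/s.
R = (PIP − Pplat)/V̇ = (12.6 − 10.6) / 0.5167 = 2.0/0.5167 = 3.871 cmH2O·s/L.
C = Vt/(Pplat − PEEP) = 470.0 / (10.6 − 3) = 470.0/7.6 = 61.842 mL/cmH2O.
τ = R × C = 3.871 × 0.06184 L/cmH2O = 0.2394 s.
t = −τ·ln(1 − 0.97) = −0.2394·ln(0.03) = 0.8395 s.

0.84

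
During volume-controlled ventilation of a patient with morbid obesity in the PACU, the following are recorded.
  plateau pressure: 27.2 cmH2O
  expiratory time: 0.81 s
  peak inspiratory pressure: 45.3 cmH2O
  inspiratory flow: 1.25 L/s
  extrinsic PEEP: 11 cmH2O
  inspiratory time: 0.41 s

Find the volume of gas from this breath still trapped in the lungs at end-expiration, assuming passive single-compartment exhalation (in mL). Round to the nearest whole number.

Vt = flow × Ti = 1.25 L/s × 0.41 s × 1000 mL/L = 512.5 mL.
R = (PIP − Pplat)/V̇ = (45.3 − 27.2) / 1.25 = 18.1/1.25 = 14.48 cmH2O·s/L.
C = Vt/(Pplat − PEEP) = 512.5 / (27.2 − 11) = 512.5/16.2 = 31.636 mL/cmH2O.
τ = R × C = 14.48 × 0.03164 L/cmH2O = 0.4581 s.
Fraction remaining = e^(−Te/τ) = e^(−0.81/0.4581) = 0.1706.
Trapped volume = 512.5 × 0.1706 = 87.433 mL.

87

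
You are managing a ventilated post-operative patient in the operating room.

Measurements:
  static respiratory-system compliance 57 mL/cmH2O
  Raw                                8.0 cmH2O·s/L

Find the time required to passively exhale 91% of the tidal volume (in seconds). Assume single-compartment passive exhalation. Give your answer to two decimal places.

τ = R × C = 8.0 × 57 mL/cmH2O = 8.0 × 0.057 L/cmH2O = 0.456 s.
Exhaled fraction f = 1 − e^(−t/τ) → t = −τ·ln(1 − f) = −0.456·ln(0.09) = 1.098 s.

1.10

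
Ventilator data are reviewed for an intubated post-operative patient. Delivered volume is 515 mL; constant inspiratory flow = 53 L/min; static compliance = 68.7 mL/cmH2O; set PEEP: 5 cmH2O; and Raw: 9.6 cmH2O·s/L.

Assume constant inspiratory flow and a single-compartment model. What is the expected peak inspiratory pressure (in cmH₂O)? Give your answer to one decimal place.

Flow: 53 L/min ÷ 60 = 0.8833 L/s.
Equation of motion (constant flow): PIP = Vt/C + R·V̇ + PEEP.
PIP = 515/68.7 + 9.6×0.8833 + 5 = 7.496 + 8.48 + 5 = 20.976 cmH2O.

21.0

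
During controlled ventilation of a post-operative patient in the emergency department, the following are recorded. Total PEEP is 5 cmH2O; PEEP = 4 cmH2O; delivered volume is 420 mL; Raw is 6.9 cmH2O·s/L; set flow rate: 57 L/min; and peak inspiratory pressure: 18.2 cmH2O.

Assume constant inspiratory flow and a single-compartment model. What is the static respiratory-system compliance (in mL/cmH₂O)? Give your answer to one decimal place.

Flow: 57 L/min ÷ 60 = 0.95 L/s.
Total PEEP = 5 cmH2O (set 4 + intrinsic 1); this is the baseline alveolar pressure.
Equation of motion (constant flow): PIP = Vt/C + R·V̇ + PEEP.
Vt/C = PIP − R·V̇ − PEEP = 18.2 − 6.9×0.95 − 5 = 18.2 − 6.555 − 5 = 6.645 cmH2O.
C = Vt / 6.645 = 420 / 6.645 = 63.205 mL/cmH2O.

63.2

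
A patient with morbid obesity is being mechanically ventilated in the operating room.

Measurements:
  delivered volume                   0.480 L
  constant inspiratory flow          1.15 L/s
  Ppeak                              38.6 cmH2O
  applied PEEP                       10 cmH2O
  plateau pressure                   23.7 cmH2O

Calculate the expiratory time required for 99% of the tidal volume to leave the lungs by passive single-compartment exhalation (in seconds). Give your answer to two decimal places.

2.09

R = (PIP − Pplat)/V̇ = (38.6 − 23.7) / 1.15 = 14.9/1.15 = 12.957 cmH2O·s/L.
C = Vt/(Pplat − PEEP) = 480.0 / (23.7 − 10) = 480.0/13.7 = 35.036 mL/cmH2O.
τ = R × C = 12.957 × 0.03504 L/cmH2O = 0.454 s.
t = −τ·ln(1 − 0.99) = −0.454·ln(0.01) = 2.091 s.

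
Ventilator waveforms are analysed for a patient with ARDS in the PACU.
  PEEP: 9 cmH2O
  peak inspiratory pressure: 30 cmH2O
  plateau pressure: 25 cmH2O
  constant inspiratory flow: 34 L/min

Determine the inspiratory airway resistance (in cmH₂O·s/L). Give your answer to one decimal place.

8.8

Flow: 34 L/min ÷ 60 = 0.5667 L/s.
Raw = (PIP − Pplat) / flow = (30 − 25) / 0.5667 = 5.0 / 0.5667 = 8.823 cmH2O·s/L.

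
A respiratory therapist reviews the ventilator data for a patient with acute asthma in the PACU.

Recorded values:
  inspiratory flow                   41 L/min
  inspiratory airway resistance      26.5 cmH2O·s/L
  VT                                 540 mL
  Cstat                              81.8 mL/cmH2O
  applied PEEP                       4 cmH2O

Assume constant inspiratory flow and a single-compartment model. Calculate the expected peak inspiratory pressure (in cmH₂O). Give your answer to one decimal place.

Flow: 41 L/min ÷ 60 = 0.6833 L/s.
Equation of motion (constant flow): PIP = Vt/C + R·V̇ + PEEP.
PIP = 540/81.8 + 26.5×0.6833 + 4 = 6.601 + 18.107 + 4 = 28.708 cmH2O.

28.7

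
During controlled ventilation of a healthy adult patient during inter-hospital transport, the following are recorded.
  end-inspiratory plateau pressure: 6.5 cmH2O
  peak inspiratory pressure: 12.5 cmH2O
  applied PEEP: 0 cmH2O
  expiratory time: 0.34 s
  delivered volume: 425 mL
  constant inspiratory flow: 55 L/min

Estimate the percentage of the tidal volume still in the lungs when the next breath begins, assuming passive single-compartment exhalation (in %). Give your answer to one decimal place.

Flow: 55 L/min ÷ 60 = 0.9167 L/s.
R = (PIP − Pplat)/V̇ = (12.5 − 6.5) / 0.9167 = 6.0/0.9167 = 6.545 cmH2O·s/L.
C = Vt/(Pplat − PEEP) = 425.0 / (6.5 − 0) = 425.0/6.5 = 65.385 mL/cmH2O.
τ = R × C = 6.545 × 0.06539 L/cmH2O = 0.428 s.
Fraction remaining at end-expiration = e^(−Te/τ) = e^(−0.34/0.428) = 0.4519 → 45.19%.

45.2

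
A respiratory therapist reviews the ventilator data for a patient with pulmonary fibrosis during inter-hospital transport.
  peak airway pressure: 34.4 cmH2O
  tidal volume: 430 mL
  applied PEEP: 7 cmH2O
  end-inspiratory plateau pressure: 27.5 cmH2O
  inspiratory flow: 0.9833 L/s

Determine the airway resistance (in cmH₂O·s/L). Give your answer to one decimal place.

Raw = (PIP − Pplat) / flow = (34.4 − 27.5) / 0.9833 = 6.9 / 0.9833 = 7.017 cmH2O·s/L.

7.0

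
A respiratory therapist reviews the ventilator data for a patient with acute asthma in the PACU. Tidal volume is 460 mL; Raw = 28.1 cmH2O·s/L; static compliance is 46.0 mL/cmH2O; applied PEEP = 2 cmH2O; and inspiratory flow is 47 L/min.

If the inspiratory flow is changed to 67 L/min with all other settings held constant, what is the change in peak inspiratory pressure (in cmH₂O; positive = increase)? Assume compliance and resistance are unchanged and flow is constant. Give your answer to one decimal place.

Flow: 47 L/min ÷ 60 = 0.7833 L/s.
New flow: 67 L/min ÷ 60 = 1.1167 L/s.
PIP = Vt/C + R·V̇ + PEEP (constant-flow equation of motion).
Only the resistive term changes: ΔPIP = R × ΔV̇ = 28.1 × (1.1167 − 0.7833) = 28.1 × 0.3334 = 9.369 cmH2O.

9.4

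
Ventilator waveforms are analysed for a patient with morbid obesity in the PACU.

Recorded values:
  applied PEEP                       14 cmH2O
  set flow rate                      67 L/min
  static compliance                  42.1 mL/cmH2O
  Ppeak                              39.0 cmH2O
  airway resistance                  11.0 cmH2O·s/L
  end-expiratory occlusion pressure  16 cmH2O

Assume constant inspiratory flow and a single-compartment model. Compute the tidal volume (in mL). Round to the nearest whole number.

451

Flow: 67 L/min ÷ 60 = 1.1167 L/s.
Total PEEP = 16 cmH2O (set 14 + intrinsic 2); this is the baseline alveolar pressure.
Equation of motion (constant flow): PIP = Vt/C + R·V̇ + PEEP.
Vt/C = PIP − R·V̇ − PEEP = 39.0 − 12.284 − 16 = 10.716 cmH2O.
Vt = C × 10.716 = 42.1 × 10.716 = 451.14 mL.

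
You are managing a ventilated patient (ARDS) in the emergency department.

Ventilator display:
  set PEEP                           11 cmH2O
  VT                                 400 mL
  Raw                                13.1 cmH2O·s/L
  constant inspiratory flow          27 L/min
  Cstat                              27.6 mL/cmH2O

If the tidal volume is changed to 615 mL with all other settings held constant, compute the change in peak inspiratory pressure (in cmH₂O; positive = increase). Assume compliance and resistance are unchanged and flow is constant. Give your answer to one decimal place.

7.8

PIP = Vt/C + R·V̇ + PEEP (constant-flow equation of motion).
Only the elastic term changes: ΔPIP = ΔVt / C = (615 − 400) / 27.6 = 7.79 cmH2O.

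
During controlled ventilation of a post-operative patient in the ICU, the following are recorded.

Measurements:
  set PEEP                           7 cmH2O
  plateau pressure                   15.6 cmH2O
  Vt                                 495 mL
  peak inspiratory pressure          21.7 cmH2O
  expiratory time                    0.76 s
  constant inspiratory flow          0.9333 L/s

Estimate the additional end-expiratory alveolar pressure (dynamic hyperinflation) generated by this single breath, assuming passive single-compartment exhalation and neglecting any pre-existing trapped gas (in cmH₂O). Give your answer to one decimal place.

R = (PIP − Pplat)/V̇ = (21.7 − 15.6) / 0.9333 = 6.1/0.9333 = 6.536 cmH2O·s/L.
C = Vt/(Pplat − PEEP) = 495.0 / (15.6 − 7) = 495.0/8.6 = 57.558 mL/cmH2O.
τ = R × C = 6.536 × 0.05756 L/cmH2O = 0.3762 s.
Fraction remaining = e^(−Te/τ) = e^(−0.76/0.3762) = 0.1326; trapped volume = 495.0 × 0.1326 = 65.637 mL.
Additional alveolar pressure from trapping ≈ V_trapped / C = 65.637 / 57.558 = 1.14 cmH2O.

1.1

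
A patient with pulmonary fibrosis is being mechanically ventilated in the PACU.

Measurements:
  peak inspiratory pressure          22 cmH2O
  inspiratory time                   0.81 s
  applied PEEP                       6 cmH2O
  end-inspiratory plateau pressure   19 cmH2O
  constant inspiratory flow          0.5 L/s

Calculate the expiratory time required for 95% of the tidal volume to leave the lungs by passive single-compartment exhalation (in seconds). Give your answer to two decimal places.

0.56

Vt = flow × Ti = 0.5 L/s × 0.81 s × 1000 mL/L = 405.0 mL.
R = (PIP − Pplat)/V̇ = (22 − 19) / 0.5 = 3.0/0.5 = 6.0 cmH2O·s/L.
C = Vt/(Pplat − PEEP) = 405.0 / (19 − 6) = 405.0/13.0 = 31.154 mL/cmH2O.
τ = R × C = 6.0 × 0.03115 L/cmH2O = 0.1869 s.
t = −τ·ln(1 − 0.95) = −0.1869·ln(0.05) = 0.5599 s.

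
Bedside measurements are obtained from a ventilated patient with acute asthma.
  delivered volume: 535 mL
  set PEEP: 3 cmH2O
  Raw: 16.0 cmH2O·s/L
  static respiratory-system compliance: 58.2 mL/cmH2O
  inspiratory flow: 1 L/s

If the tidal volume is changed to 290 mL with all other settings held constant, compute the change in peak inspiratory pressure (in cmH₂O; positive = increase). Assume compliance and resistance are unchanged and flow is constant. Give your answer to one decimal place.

-4.2

PIP = Vt/C + R·V̇ + PEEP (constant-flow equation of motion).
Only the elastic term changes: ΔPIP = ΔVt / C = (290 − 535) / 58.2 = -4.21 cmH2O.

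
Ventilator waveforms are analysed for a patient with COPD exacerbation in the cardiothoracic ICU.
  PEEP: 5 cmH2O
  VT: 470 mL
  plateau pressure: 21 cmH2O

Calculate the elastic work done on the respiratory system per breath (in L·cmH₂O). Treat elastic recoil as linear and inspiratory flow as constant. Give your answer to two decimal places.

3.76

Elastic work ≈ ½ × (Pplat − PEEP) × Vt = 0.5 × (21 − 5) × 0.470 L = 0.5 × 16.0 × 0.470 = 3.76 L·cmH2O.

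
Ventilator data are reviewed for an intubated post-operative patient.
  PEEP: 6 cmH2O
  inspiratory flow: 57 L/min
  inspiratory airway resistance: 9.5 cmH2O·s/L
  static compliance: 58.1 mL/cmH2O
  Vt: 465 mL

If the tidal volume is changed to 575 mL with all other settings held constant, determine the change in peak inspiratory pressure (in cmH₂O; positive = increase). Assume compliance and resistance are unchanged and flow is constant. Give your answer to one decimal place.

PIP = Vt/C + R·V̇ + PEEP (constant-flow equation of motion).
Only the elastic term changes: ΔPIP = ΔVt / C = (575 − 465) / 58.1 = 1.893 cmH2O.

1.9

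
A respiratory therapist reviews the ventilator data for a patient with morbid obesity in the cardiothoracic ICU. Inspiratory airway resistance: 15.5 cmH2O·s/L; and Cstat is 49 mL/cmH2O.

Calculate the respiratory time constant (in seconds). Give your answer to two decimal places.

τ = R × C = 15.5 × 49 mL/cmH2O = 15.5 × 0.049 L/cmH2O = 0.7595 s.

0.76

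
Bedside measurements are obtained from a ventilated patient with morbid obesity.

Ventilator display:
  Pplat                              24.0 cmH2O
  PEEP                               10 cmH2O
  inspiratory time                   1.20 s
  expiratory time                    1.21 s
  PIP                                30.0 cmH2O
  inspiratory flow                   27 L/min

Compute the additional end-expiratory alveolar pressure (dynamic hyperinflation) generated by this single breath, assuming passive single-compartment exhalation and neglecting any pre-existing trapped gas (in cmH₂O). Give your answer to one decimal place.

1.3

Flow: 27 L/min ÷ 60 = 0.45 L/s.
Vt = flow × Ti = 0.45 L/s × 1.20 s × 1000 mL/L = 540.0 mL.
R = (PIP − Pplat)/V̇ = (30.0 − 24.0) / 0.45 = 6.0/0.45 = 13.333 cmH2O·s/L.
C = Vt/(Pplat − PEEP) = 540.0 / (24.0 − 10) = 540.0/14.0 = 38.571 mL/cmH2O.
τ = R × C = 13.333 × 0.03857 L/cmH2O = 0.5143 s.
Fraction remaining = e^(−Te/τ) = e^(−1.21/0.5143) = 0.09511; trapped volume = 540.0 × 0.09511 = 51.359 mL.
Additional alveolar pressure from trapping ≈ V_trapped / C = 51.359 / 38.571 = 1.332 cmH2O.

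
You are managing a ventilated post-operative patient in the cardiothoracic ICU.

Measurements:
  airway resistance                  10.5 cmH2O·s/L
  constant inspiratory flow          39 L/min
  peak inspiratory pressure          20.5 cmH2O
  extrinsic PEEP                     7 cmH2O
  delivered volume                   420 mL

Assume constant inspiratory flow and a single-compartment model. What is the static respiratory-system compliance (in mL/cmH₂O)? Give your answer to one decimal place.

Flow: 39 L/min ÷ 60 = 0.65 L/s.
Equation of motion (constant flow): PIP = Vt/C + R·V̇ + PEEP.
Vt/C = PIP − R·V̇ − PEEP = 20.5 − 10.5×0.65 − 7 = 20.5 − 6.825 − 7 = 6.675 cmH2O.
C = Vt / 6.675 = 420 / 6.675 = 62.921 mL/cmH2O.

62.9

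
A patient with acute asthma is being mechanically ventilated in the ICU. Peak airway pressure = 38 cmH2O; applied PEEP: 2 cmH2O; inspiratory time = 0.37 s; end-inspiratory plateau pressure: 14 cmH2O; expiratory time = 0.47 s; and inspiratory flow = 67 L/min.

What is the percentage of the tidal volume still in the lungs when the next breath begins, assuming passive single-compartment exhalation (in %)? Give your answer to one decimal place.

53.0

Flow: 67 L/min ÷ 60 = 1.1167 L/s.
Vt = flow × Ti = 1.1167 L/s × 0.37 s × 1000 mL/L = 413.18 mL.
R = (PIP − Pplat)/V̇ = (38 − 14) / 1.1167 = 24.0/1.1167 = 21.492 cmH2O·s/L.
C = Vt/(Pplat − PEEP) = 413.18 / (14 − 2) = 413.18/12.0 = 34.432 mL/cmH2O.
τ = R × C = 21.492 × 0.03443 L/cmH2O = 0.74 s.
Fraction remaining at end-expiration = e^(−Te/τ) = e^(−0.47/0.74) = 0.5299 → 52.99%.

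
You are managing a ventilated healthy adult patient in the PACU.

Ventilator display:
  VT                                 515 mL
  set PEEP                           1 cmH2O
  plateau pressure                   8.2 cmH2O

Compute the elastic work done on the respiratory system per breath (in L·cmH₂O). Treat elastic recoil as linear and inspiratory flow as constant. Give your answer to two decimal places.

1.85

Elastic work ≈ ½ × (Pplat − PEEP) × Vt = 0.5 × (8.2 − 1) × 0.515 L = 0.5 × 7.2 × 0.515 = 1.854 L·cmH2O.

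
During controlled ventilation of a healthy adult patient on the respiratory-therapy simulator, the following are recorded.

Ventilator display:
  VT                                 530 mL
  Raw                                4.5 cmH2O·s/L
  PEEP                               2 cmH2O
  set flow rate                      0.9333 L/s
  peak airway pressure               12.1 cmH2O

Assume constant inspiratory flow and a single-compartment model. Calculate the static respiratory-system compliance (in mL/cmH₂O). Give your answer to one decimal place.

89.8

Equation of motion (constant flow): PIP = Vt/C + R·V̇ + PEEP.
Vt/C = PIP − R·V̇ − PEEP = 12.1 − 4.5×0.9333 − 2 = 12.1 − 4.2 − 2 = 5.9 cmH2O.
C = Vt / 5.9 = 530 / 5.9 = 89.831 mL/cmH2O.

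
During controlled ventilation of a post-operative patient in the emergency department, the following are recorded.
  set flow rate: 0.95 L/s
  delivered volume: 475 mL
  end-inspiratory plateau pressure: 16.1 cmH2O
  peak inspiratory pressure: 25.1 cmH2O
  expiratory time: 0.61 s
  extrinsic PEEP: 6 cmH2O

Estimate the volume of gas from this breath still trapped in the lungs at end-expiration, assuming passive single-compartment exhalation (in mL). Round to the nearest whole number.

121

R = (PIP − Pplat)/V̇ = (25.1 − 16.1) / 0.95 = 9.0/0.95 = 9.474 cmH2O·s/L.
C = Vt/(Pplat − PEEP) = 475.0 / (16.1 − 6) = 475.0/10.1 = 47.03 mL/cmH2O.
τ = R × C = 9.474 × 0.04703 L/cmH2O = 0.4456 s.
Fraction remaining = e^(−Te/τ) = e^(−0.61/0.4456) = 0.2544.
Trapped volume = 475.0 × 0.2544 = 120.84 mL.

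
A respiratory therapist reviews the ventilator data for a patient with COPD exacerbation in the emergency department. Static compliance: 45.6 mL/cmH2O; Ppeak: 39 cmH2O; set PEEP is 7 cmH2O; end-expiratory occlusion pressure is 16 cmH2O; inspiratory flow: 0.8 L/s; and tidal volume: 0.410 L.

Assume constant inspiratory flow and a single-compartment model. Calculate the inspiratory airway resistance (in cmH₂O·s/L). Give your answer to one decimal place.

Total PEEP = 16 cmH2O (set 7 + intrinsic 9); this is the baseline alveolar pressure.
Equation of motion (constant flow): PIP = Vt/C + R·V̇ + PEEP.
R·V̇ = PIP − Vt/C − PEEP = 39 − 410/45.6 − 16 = 39 − 8.991 − 16 = 14.009 cmH2O.
R = 14.009 / 0.8 = 17.511 cmH2O·s/L.

17.5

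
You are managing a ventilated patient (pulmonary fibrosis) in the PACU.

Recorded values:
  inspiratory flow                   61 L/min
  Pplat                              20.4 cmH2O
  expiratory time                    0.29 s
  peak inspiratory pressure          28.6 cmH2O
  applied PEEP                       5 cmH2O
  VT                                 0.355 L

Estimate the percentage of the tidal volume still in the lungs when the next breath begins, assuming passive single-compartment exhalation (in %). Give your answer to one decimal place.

21.0

Flow: 61 L/min ÷ 60 = 1.0167 L/s.
R = (PIP − Pplat)/V̇ = (28.6 − 20.4) / 1.0167 = 8.2/1.0167 = 8.065 cmH2O·s/L.
C = Vt/(Pplat − PEEP) = 355.0 / (20.4 − 5) = 355.0/15.4 = 23.052 mL/cmH2O.
τ = R × C = 8.065 × 0.02305 L/cmH2O = 0.1859 s.
Fraction remaining at end-expiration = e^(−Te/τ) = e^(−0.29/0.1859) = 0.2101 → 21.01%.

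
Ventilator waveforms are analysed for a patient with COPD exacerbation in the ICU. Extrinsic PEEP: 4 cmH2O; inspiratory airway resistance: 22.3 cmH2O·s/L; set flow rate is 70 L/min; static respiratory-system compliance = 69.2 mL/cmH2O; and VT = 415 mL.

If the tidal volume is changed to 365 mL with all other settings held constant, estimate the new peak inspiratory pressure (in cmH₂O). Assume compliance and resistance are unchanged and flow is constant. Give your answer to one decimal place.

35.3

Flow: 70 L/min ÷ 60 = 1.1667 L/s.
PIP = Vt/C + R·V̇ + PEEP (constant-flow equation of motion).
Only the elastic term changes: ΔPIP = ΔVt / C = (365 − 415) / 69.2 = -0.7225 cmH2O.
Original PIP = 415/69.2 + 22.3×1.1667 + 4 = 36.015 cmH2O; new PIP = 36.015 + (-0.7225) = 35.293 cmH2O.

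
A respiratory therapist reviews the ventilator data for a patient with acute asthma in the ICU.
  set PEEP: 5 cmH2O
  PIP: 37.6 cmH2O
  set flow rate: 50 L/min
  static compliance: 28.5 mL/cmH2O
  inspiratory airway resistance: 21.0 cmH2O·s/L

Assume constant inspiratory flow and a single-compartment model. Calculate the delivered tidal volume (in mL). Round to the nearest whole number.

Flow: 50 L/min ÷ 60 = 0.8333 L/s.
Equation of motion (constant flow): PIP = Vt/C + R·V̇ + PEEP.
Vt/C = PIP − R·V̇ − PEEP = 37.6 − 17.499 − 5 = 15.101 cmH2O.
Vt = C × 15.101 = 28.5 × 15.101 = 430.38 mL.

430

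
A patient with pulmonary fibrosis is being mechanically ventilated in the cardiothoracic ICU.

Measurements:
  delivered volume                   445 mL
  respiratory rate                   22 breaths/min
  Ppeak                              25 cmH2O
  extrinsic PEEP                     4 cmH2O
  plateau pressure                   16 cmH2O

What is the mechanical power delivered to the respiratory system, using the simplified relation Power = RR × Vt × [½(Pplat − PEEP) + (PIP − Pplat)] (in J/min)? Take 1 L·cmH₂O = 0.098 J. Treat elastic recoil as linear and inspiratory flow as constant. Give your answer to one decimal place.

Per-breath work = Vt × [½(Pplat−PEEP) + (PIP−Pplat)] = 0.445 × [0.5×12.0 + 9.0] = 0.445 × 15.0 = 6.675 L·cmH2O.
Power = 22 × 6.675 = 146.85 L·cmH2O/min.
× 0.098 J/(L·cmH2O) → 14.391 J/min.

14.4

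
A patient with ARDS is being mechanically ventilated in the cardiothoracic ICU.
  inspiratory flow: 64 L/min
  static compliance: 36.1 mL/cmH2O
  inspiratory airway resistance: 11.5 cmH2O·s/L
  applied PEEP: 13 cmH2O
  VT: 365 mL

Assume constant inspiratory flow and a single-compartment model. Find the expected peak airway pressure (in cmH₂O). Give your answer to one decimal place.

35.4

Flow: 64 L/min ÷ 60 = 1.0667 L/s.
Equation of motion (constant flow): PIP = Vt/C + R·V̇ + PEEP.
PIP = 365/36.1 + 11.5×1.0667 + 13 = 10.111 + 12.267 + 13 = 35.378 cmH2O.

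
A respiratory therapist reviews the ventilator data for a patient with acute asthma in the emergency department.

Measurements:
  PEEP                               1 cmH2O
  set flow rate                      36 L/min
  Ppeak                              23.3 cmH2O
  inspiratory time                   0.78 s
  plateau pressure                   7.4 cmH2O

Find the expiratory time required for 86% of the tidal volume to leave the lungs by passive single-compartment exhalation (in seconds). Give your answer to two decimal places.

3.81

Flow: 36 L/min ÷ 60 = 0.6 L/s.
Vt = flow × Ti = 0.6 L/s × 0.78 s × 1000 mL/L = 468.0 mL.
R = (PIP − Pplat)/V̇ = (23.3 − 7.4) / 0.6 = 15.9/0.6 = 26.5 cmH2O·s/L.
C = Vt/(Pplat − PEEP) = 468.0 / (7.4 − 1) = 468.0/6.4 = 73.125 mL/cmH2O.
τ = R × C = 26.5 × 0.07313 L/cmH2O = 1.938 s.
t = −τ·ln(1 − 0.86) = −1.938·ln(0.14) = 3.81 s.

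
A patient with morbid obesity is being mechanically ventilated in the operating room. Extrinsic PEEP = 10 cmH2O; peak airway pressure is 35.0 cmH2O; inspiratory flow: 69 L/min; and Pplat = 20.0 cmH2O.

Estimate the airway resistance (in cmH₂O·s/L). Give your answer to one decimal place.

Flow: 69 L/min ÷ 60 = 1.15 L/s.
Raw = (PIP − Pplat) / flow = (35.0 − 20.0) / 1.15 = 15.0 / 1.15 = 13.043 cmH2O·s/L.

13.0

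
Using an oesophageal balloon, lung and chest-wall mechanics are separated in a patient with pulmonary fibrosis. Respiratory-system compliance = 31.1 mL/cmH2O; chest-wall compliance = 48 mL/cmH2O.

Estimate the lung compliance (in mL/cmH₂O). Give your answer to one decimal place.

88.3

1/CL = 1/Crs − 1/Ccw.
1/CL = 1/31.1 − 1/48 = 0.01132.
CL = 88.339 mL/cmH2O.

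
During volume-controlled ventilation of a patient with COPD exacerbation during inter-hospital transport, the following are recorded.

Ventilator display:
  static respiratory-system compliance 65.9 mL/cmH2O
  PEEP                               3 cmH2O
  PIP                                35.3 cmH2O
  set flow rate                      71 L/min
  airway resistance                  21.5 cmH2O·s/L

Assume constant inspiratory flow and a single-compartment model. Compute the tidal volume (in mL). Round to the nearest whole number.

452

Flow: 71 L/min ÷ 60 = 1.1833 L/s.
Equation of motion (constant flow): PIP = Vt/C + R·V̇ + PEEP.
Vt/C = PIP − R·V̇ − PEEP = 35.3 − 25.441 − 3 = 6.859 cmH2O.
Vt = C × 6.859 = 65.9 × 6.859 = 452.01 mL.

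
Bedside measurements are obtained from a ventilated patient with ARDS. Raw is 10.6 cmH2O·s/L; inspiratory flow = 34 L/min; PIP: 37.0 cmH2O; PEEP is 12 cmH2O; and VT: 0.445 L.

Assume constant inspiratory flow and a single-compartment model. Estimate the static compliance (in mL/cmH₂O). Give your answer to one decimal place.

23.4

Flow: 34 L/min ÷ 60 = 0.5667 L/s.
Equation of motion (constant flow): PIP = Vt/C + R·V̇ + PEEP.
Vt/C = PIP − R·V̇ − PEEP = 37.0 − 10.6×0.5667 − 12 = 37.0 − 6.007 − 12 = 18.993 cmH2O.
C = Vt / 18.993 = 445 / 18.993 = 23.43 mL/cmH2O.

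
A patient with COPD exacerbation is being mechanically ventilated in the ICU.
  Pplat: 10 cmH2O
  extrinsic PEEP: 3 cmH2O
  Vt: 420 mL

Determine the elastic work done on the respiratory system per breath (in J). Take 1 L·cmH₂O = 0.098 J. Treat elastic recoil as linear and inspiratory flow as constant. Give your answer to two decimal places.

Elastic work ≈ ½ × (Pplat − PEEP) × Vt = 0.5 × (10 − 3) × 0.420 L = 0.5 × 7.0 × 0.420 = 1.47 L·cmH2O.
× 0.098 J/(L·cmH2O) → 0.1441 J.

0.14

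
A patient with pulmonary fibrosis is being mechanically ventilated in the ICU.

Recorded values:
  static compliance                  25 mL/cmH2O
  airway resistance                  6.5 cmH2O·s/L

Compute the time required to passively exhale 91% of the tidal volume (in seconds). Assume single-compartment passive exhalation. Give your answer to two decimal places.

0.39

τ = R × C = 6.5 × 25 mL/cmH2O = 6.5 × 0.025 L/cmH2O = 0.1625 s.
Exhaled fraction f = 1 − e^(−t/τ) → t = −τ·ln(1 − f) = −0.1625·ln(0.09) = 0.3913 s.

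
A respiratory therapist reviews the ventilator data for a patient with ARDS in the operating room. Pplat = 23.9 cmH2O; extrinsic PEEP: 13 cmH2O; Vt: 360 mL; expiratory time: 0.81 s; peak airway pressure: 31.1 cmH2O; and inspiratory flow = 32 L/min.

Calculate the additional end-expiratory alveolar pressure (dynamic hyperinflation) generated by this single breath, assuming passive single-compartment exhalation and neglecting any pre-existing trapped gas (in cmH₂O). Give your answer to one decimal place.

1.8

Flow: 32 L/min ÷ 60 = 0.5333 L/s.
R = (PIP − Pplat)/V̇ = (31.1 − 23.9) / 0.5333 = 7.2/0.5333 = 13.501 cmH2O·s/L.
C = Vt/(Pplat − PEEP) = 360.0 / (23.9 − 13) = 360.0/10.9 = 33.028 mL/cmH2O.
τ = R × C = 13.501 × 0.03303 L/cmH2O = 0.4459 s.
Fraction remaining = e^(−Te/τ) = e^(−0.81/0.4459) = 0.1626; trapped volume = 360.0 × 0.1626 = 58.536 mL.
Additional alveolar pressure from trapping ≈ V_trapped / C = 58.536 / 33.028 = 1.772 cmH2O.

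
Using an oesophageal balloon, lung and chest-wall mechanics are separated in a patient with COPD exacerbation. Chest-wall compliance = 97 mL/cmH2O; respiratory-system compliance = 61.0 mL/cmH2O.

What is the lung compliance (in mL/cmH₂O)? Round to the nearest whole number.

164

1/CL = 1/Crs − 1/Ccw.
1/CL = 1/61.0 − 1/97 = 0.006084.
CL = 164.37 mL/cmH2O.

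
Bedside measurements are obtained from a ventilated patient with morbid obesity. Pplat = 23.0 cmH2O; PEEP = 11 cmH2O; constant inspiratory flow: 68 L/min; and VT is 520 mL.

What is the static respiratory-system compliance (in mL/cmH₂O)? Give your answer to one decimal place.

Cstat = Vt / (Pplat − PEEP) = 520 / (23.0 − 11) = 520 / 12.0 = 43.333 mL/cmH2O.

43.3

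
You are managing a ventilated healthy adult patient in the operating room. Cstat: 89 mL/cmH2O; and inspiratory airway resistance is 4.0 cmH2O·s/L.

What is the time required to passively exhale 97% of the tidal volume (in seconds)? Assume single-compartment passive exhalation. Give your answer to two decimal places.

τ = R × C = 4.0 × 89 mL/cmH2O = 4.0 × 0.089 L/cmH2O = 0.356 s.
Exhaled fraction f = 1 − e^(−t/τ) → t = −τ·ln(1 − f) = −0.356·ln(0.03) = 1.248 s.

1.25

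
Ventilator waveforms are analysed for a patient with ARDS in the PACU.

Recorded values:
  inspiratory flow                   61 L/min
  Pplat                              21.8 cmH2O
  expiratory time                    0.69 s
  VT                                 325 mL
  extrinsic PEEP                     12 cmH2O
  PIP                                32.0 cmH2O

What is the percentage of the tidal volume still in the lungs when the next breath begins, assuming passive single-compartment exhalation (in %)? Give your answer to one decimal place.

12.6

Flow: 61 L/min ÷ 60 = 1.0167 L/s.
R = (PIP − Pplat)/V̇ = (32.0 − 21.8) / 1.0167 = 10.2/1.0167 = 10.032 cmH2O·s/L.
C = Vt/(Pplat − PEEP) = 325.0 / (21.8 − 12) = 325.0/9.8 = 33.163 mL/cmH2O.
τ = R × C = 10.032 × 0.03316 L/cmH2O = 0.3327 s.
Fraction remaining at end-expiration = e^(−Te/τ) = e^(−0.69/0.3327) = 0.1257 → 12.57%.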